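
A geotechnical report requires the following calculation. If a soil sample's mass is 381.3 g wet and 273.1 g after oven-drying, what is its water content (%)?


Result: 39.62 %

Derivation:
Using w = (m_wet - m_dry) / m_dry * 100
m_wet - m_dry = 381.3 - 273.1 = 108.2 g
w = 108.2 / 273.1 * 100
w = 39.62 %


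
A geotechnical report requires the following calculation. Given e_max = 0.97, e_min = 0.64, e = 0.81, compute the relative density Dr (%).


Result: 48.48 %

Derivation:
Using Dr = (e_max - e) / (e_max - e_min) * 100
e_max - e = 0.97 - 0.81 = 0.16
e_max - e_min = 0.97 - 0.64 = 0.33
Dr = 0.16 / 0.33 * 100
Dr = 48.48 %


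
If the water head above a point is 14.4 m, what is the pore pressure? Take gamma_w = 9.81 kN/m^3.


Using u = gamma_w * h_w
u = 9.81 * 14.4
u = 141.26 kPa


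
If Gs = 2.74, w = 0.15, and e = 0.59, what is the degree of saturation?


Result: 0.6966

Derivation:
Using S = Gs * w / e
S = 2.74 * 0.15 / 0.59
S = 0.6966


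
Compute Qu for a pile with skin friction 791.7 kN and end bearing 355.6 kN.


Using Qu = Qf + Qb
Qu = 791.7 + 355.6
Qu = 1147.3 kN


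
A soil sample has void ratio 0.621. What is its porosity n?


Using the relation n = e / (1 + e)
n = 0.621 / (1 + 0.621)
n = 0.621 / 1.621
n = 0.3831


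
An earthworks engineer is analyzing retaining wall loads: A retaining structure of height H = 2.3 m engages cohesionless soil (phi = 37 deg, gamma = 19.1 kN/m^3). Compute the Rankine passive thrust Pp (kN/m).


Compute passive earth pressure coefficient:
Kp = tan^2(45 + phi/2) = tan^2(63.5) = 4.022791
Compute passive force:
Pp = 0.5 * Kp * gamma * H^2
Pp = 0.5 * 4.022791 * 19.1 * 2.3^2
Pp = 203.23 kN/m


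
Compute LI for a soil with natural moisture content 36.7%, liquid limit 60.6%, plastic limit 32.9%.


Result: 0.137

Derivation:
First compute the plasticity index:
PI = LL - PL = 60.6 - 32.9 = 27.7
Then compute the liquidity index:
LI = (w - PL) / PI
LI = (36.7 - 32.9) / 27.7
LI = 0.137


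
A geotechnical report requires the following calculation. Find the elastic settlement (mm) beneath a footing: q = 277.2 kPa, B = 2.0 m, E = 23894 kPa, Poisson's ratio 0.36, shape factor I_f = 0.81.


Result: 16.358 mm

Derivation:
Using Se = q * B * (1 - nu^2) * I_f / E
1 - nu^2 = 1 - 0.36^2 = 0.8704
Se = 277.2 * 2.0 * 0.8704 * 0.81 / 23894
Se = 0.016358 m
Convert to mm: Se = 0.016358 * 1000 = 16.358 mm


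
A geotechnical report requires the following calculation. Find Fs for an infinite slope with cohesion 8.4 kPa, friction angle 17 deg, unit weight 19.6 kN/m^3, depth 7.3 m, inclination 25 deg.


Using Fs = c / (gamma*H*sin(beta)*cos(beta)) + tan(phi)/tan(beta)
Cohesion contribution = 8.4 / (19.6*7.3*sin(25)*cos(25))
Cohesion contribution = 0.153277
Friction contribution = tan(17)/tan(25) = 0.655642
Fs = 0.153277 + 0.655642
Fs = 0.809


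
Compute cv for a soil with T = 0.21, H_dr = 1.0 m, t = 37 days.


Using cv = T * H_dr^2 / t
H_dr^2 = 1.0^2 = 1.0
cv = 0.21 * 1.0 / 37
cv = 0.00568 m^2/day


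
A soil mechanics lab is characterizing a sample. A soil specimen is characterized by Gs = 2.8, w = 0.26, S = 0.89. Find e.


Using the relation e = Gs * w / S
e = 2.8 * 0.26 / 0.89
e = 0.818


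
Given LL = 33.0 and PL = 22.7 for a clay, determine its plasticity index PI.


Using PI = LL - PL
PI = 33.0 - 22.7
PI = 10.3


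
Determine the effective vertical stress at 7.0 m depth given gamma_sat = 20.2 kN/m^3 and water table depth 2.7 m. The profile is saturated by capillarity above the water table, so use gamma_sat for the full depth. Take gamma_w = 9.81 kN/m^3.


Total stress = gamma_sat * depth
sigma = 20.2 * 7.0 = 141.4 kPa
Pore water pressure u = gamma_w * (depth - d_wt)
u = 9.81 * (7.0 - 2.7) = 42.183 kPa
Effective stress = sigma - u
sigma' = 141.4 - 42.183 = 99.22 kPa


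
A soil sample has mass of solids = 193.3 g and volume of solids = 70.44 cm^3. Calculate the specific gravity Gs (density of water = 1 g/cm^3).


Using Gs = m_s / (V_s * rho_w)
Since rho_w = 1 g/cm^3:
Gs = 193.3 / 70.44
Gs = 2.744


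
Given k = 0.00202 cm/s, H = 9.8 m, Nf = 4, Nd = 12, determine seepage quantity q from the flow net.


Convert k to m/s for unit consistency with H:
k = 0.00202 cm/s = 0.00202 / 100 m/s = 2.02e-05 m/s
Using q = k * H * Nf / Nd
Nf / Nd = 4 / 12 = 0.3333
q = 2.02e-05 * 9.8 * 0.3333
q = 6.599e-05 m^3/s per m


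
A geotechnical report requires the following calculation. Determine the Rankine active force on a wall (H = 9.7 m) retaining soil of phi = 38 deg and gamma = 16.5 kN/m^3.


Compute active earth pressure coefficient:
Ka = tan^2(45 - phi/2) = tan^2(26.0) = 0.237883
Compute active force:
Pa = 0.5 * Ka * gamma * H^2
Pa = 0.5 * 0.237883 * 16.5 * 9.7^2
Pa = 184.65 kN/m


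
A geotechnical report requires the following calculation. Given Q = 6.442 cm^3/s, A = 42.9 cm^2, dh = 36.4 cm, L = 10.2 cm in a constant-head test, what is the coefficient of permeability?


Compute hydraulic gradient:
i = dh / L = 36.4 / 10.2 = 3.56863
Then apply Darcy's law:
k = Q / (A * i)
k = 6.442 / (42.9 * 3.56863)
k = 6.442 / 153.094
k = 0.042079 cm/s


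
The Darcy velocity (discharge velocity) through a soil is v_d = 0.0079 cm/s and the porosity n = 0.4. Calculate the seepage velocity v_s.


Using v_s = v_d / n
v_s = 0.0079 / 0.4
v_s = 0.01975 cm/s


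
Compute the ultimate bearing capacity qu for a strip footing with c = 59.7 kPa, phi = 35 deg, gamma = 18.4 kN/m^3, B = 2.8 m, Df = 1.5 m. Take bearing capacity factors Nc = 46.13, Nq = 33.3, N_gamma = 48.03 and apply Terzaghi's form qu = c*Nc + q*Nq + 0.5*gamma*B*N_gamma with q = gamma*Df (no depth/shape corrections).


Compute qu = c*Nc + gamma*Df*Nq + 0.5*gamma*B*N_gamma
Term 1: 59.7 * 46.13 = 2753.961
Term 2: 18.4 * 1.5 * 33.3 = 919.08
Term 3: 0.5 * 18.4 * 2.8 * 48.03 = 1237.2528
qu = 2753.961 + 919.08 + 1237.2528
qu = 4910.29 kPa


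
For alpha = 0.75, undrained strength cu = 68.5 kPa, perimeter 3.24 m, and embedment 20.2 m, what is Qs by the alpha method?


Using Qs = alpha * cu * perimeter * L
Qs = 0.75 * 68.5 * 3.24 * 20.2
Qs = 3362.39 kN


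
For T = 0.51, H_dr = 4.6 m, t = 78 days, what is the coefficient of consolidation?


Using cv = T * H_dr^2 / t
H_dr^2 = 4.6^2 = 21.16
cv = 0.51 * 21.16 / 78
cv = 0.13835 m^2/day


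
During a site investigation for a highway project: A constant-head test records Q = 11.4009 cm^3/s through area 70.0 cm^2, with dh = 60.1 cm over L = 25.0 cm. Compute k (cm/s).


Result: 0.06775 cm/s

Derivation:
Compute hydraulic gradient:
i = dh / L = 60.1 / 25.0 = 2.404
Then apply Darcy's law:
k = Q / (A * i)
k = 11.4009 / (70.0 * 2.404)
k = 11.4009 / 168.28
k = 0.06775 cm/s


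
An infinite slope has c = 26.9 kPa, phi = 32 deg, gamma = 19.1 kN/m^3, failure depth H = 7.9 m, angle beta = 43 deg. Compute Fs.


Using Fs = c / (gamma*H*sin(beta)*cos(beta)) + tan(phi)/tan(beta)
Cohesion contribution = 26.9 / (19.1*7.9*sin(43)*cos(43))
Cohesion contribution = 0.357422
Friction contribution = tan(32)/tan(43) = 0.67009
Fs = 0.357422 + 0.67009
Fs = 1.028


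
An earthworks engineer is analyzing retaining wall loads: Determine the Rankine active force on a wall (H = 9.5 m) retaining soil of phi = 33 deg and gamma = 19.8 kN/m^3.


Compute active earth pressure coefficient:
Ka = tan^2(45 - phi/2) = tan^2(28.5) = 0.294801
Compute active force:
Pa = 0.5 * Ka * gamma * H^2
Pa = 0.5 * 0.294801 * 19.8 * 9.5^2
Pa = 263.4 kN/m


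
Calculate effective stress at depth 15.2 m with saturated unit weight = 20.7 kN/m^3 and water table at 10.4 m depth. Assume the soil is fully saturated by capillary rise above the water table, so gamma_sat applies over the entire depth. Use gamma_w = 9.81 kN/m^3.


Total stress = gamma_sat * depth
sigma = 20.7 * 15.2 = 314.64 kPa
Pore water pressure u = gamma_w * (depth - d_wt)
u = 9.81 * (15.2 - 10.4) = 47.088 kPa
Effective stress = sigma - u
sigma' = 314.64 - 47.088 = 267.55 kPa


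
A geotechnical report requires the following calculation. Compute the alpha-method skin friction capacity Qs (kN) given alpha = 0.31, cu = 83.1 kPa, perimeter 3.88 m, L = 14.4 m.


Using Qs = alpha * cu * perimeter * L
Qs = 0.31 * 83.1 * 3.88 * 14.4
Qs = 1439.32 kN


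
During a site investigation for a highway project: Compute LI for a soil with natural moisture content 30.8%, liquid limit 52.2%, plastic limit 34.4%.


Result: -0.202

Derivation:
First compute the plasticity index:
PI = LL - PL = 52.2 - 34.4 = 17.8
Then compute the liquidity index:
LI = (w - PL) / PI
LI = (30.8 - 34.4) / 17.8
LI = -0.202


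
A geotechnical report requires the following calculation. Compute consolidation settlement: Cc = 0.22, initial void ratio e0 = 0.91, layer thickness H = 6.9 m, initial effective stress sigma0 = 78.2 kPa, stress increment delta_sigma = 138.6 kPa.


Result: 0.352 m

Derivation:
Using Sc = Cc * H / (1 + e0) * log10((sigma0 + delta_sigma) / sigma0)
Stress ratio = (78.2 + 138.6) / 78.2 = 2.77238
log10(2.77238) = 0.442853
Cc * H / (1 + e0) = 0.22 * 6.9 / (1 + 0.91) = 0.794764
Sc = 0.794764 * 0.442853
Sc = 0.352 m


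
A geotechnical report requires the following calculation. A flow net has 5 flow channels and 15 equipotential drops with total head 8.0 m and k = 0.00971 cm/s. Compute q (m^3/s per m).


Result: 0.0002589 m^3/s per m

Derivation:
Convert k to m/s for unit consistency with H:
k = 0.00971 cm/s = 0.00971 / 100 m/s = 9.71e-05 m/s
Using q = k * H * Nf / Nd
Nf / Nd = 5 / 15 = 0.3333
q = 9.71e-05 * 8.0 * 0.3333
q = 0.0002589 m^3/s per m


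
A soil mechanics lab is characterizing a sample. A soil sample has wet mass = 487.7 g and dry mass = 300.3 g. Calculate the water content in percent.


Using w = (m_wet - m_dry) / m_dry * 100
m_wet - m_dry = 487.7 - 300.3 = 187.4 g
w = 187.4 / 300.3 * 100
w = 62.4 %


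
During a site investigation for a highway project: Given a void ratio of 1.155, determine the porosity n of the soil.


Using the relation n = e / (1 + e)
n = 1.155 / (1 + 1.155)
n = 1.155 / 2.155
n = 0.536


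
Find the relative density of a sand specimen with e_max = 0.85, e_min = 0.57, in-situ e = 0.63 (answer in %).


Using Dr = (e_max - e) / (e_max - e_min) * 100
e_max - e = 0.85 - 0.63 = 0.22
e_max - e_min = 0.85 - 0.57 = 0.28
Dr = 0.22 / 0.28 * 100
Dr = 78.57 %


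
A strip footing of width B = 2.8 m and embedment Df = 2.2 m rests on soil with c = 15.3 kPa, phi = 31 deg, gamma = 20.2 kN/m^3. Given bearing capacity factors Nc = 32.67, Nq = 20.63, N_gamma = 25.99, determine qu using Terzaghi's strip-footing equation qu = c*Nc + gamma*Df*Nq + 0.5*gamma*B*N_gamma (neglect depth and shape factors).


Result: 2151.65 kPa

Derivation:
Compute qu = c*Nc + gamma*Df*Nq + 0.5*gamma*B*N_gamma
Term 1: 15.3 * 32.67 = 499.851
Term 2: 20.2 * 2.2 * 20.63 = 916.7972
Term 3: 0.5 * 20.2 * 2.8 * 25.99 = 734.9972
qu = 499.851 + 916.7972 + 734.9972
qu = 2151.65 kPa


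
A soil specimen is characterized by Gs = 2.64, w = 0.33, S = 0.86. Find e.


Result: 1.013

Derivation:
Using the relation e = Gs * w / S
e = 2.64 * 0.33 / 0.86
e = 1.013


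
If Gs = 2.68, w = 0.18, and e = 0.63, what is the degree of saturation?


Using S = Gs * w / e
S = 2.68 * 0.18 / 0.63
S = 0.7657


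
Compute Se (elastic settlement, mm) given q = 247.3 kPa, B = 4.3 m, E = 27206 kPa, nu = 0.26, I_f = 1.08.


Using Se = q * B * (1 - nu^2) * I_f / E
1 - nu^2 = 1 - 0.26^2 = 0.9324
Se = 247.3 * 4.3 * 0.9324 * 1.08 / 27206
Se = 0.039360 m
Convert to mm: Se = 0.039360 * 1000 = 39.36 mm


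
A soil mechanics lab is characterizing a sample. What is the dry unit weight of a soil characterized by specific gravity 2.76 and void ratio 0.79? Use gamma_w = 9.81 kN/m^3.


Using gamma_d = Gs * gamma_w / (1 + e)
gamma_d = 2.76 * 9.81 / (1 + 0.79)
gamma_d = 2.76 * 9.81 / 1.79
gamma_d = 15.126 kN/m^3


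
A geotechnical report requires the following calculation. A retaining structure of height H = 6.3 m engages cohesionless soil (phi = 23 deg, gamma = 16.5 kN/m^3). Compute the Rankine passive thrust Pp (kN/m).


Compute passive earth pressure coefficient:
Kp = tan^2(45 + phi/2) = tan^2(56.5) = 2.282623
Compute passive force:
Pp = 0.5 * Kp * gamma * H^2
Pp = 0.5 * 2.282623 * 16.5 * 6.3^2
Pp = 747.43 kN/m


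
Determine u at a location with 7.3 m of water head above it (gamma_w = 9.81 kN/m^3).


Using u = gamma_w * h_w
u = 9.81 * 7.3
u = 71.61 kPa


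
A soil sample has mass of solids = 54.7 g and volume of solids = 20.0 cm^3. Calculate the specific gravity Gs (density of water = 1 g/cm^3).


Result: 2.735

Derivation:
Using Gs = m_s / (V_s * rho_w)
Since rho_w = 1 g/cm^3:
Gs = 54.7 / 20.0
Gs = 2.735


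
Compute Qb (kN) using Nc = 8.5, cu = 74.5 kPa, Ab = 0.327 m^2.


Using Qb = Nc * cu * Ab
Qb = 8.5 * 74.5 * 0.327
Qb = 207.07 kN


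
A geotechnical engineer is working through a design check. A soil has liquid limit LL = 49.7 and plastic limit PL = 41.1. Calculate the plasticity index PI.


Using PI = LL - PL
PI = 49.7 - 41.1
PI = 8.6


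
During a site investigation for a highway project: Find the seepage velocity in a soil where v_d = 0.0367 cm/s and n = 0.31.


Using v_s = v_d / n
v_s = 0.0367 / 0.31
v_s = 0.11839 cm/s


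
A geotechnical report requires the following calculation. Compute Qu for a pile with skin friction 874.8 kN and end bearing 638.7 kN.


Using Qu = Qf + Qb
Qu = 874.8 + 638.7
Qu = 1513.5 kN


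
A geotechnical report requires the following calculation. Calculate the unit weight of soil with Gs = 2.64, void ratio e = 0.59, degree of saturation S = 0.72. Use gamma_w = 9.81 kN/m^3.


Result: 18.909 kN/m^3

Derivation:
Using gamma = gamma_w * (Gs + S*e) / (1 + e)
Numerator: Gs + S*e = 2.64 + 0.72*0.59 = 3.0648
Denominator: 1 + e = 1 + 0.59 = 1.59
gamma = 9.81 * 3.0648 / 1.59
gamma = 18.909 kN/m^3


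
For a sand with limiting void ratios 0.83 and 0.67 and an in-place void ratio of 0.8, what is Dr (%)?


Result: 18.75 %

Derivation:
Using Dr = (e_max - e) / (e_max - e_min) * 100
e_max - e = 0.83 - 0.8 = 0.03
e_max - e_min = 0.83 - 0.67 = 0.16
Dr = 0.03 / 0.16 * 100
Dr = 18.75 %


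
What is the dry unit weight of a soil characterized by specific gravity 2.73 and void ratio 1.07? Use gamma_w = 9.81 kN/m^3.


Using gamma_d = Gs * gamma_w / (1 + e)
gamma_d = 2.73 * 9.81 / (1 + 1.07)
gamma_d = 2.73 * 9.81 / 2.07
gamma_d = 12.938 kN/m^3


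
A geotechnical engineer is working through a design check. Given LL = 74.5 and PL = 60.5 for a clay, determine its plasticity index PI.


Result: 14.0

Derivation:
Using PI = LL - PL
PI = 74.5 - 60.5
PI = 14.0


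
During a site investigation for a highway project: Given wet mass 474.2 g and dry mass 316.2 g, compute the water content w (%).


Using w = (m_wet - m_dry) / m_dry * 100
m_wet - m_dry = 474.2 - 316.2 = 158.0 g
w = 158.0 / 316.2 * 100
w = 49.97 %


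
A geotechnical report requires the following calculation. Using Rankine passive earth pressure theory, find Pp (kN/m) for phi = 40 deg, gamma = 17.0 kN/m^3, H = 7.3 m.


Compute passive earth pressure coefficient:
Kp = tan^2(45 + phi/2) = tan^2(65.0) = 4.59891
Compute passive force:
Pp = 0.5 * Kp * gamma * H^2
Pp = 0.5 * 4.59891 * 17.0 * 7.3^2
Pp = 2083.15 kN/m


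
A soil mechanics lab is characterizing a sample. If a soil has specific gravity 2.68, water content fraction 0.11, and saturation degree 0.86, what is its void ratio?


Result: 0.3428

Derivation:
Using the relation e = Gs * w / S
e = 2.68 * 0.11 / 0.86
e = 0.3428


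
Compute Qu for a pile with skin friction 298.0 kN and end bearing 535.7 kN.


Result: 833.7 kN

Derivation:
Using Qu = Qf + Qb
Qu = 298.0 + 535.7
Qu = 833.7 kN


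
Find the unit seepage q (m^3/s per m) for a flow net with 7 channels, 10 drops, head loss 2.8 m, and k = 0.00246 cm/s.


Convert k to m/s for unit consistency with H:
k = 0.00246 cm/s = 0.00246 / 100 m/s = 2.46e-05 m/s
Using q = k * H * Nf / Nd
Nf / Nd = 7 / 10 = 0.7
q = 2.46e-05 * 2.8 * 0.7
q = 4.822e-05 m^3/s per m


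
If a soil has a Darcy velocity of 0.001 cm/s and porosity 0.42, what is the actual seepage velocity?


Using v_s = v_d / n
v_s = 0.001 / 0.42
v_s = 0.00238 cm/s


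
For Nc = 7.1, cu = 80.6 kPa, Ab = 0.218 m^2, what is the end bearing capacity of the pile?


Using Qb = Nc * cu * Ab
Qb = 7.1 * 80.6 * 0.218
Qb = 124.75 kN


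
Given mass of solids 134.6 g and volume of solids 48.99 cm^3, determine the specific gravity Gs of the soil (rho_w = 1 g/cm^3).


Result: 2.747

Derivation:
Using Gs = m_s / (V_s * rho_w)
Since rho_w = 1 g/cm^3:
Gs = 134.6 / 48.99
Gs = 2.747


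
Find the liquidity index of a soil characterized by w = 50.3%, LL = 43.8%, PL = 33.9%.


First compute the plasticity index:
PI = LL - PL = 43.8 - 33.9 = 9.9
Then compute the liquidity index:
LI = (w - PL) / PI
LI = (50.3 - 33.9) / 9.9
LI = 1.657


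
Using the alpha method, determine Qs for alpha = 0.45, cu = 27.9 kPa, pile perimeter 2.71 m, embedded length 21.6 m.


Result: 734.92 kN

Derivation:
Using Qs = alpha * cu * perimeter * L
Qs = 0.45 * 27.9 * 2.71 * 21.6
Qs = 734.92 kN


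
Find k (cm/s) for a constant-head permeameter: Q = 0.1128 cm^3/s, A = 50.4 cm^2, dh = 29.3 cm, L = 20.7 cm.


Compute hydraulic gradient:
i = dh / L = 29.3 / 20.7 = 1.41546
Then apply Darcy's law:
k = Q / (A * i)
k = 0.1128 / (50.4 * 1.41546)
k = 0.1128 / 71.3391
k = 0.001581 cm/s


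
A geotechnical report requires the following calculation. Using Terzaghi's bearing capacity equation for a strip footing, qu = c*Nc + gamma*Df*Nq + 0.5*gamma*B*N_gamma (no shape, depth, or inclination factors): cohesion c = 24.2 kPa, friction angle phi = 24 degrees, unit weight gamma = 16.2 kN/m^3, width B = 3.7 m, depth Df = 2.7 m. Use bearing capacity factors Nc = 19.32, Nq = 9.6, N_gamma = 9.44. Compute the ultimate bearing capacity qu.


Result: 1170.36 kPa

Derivation:
Compute qu = c*Nc + gamma*Df*Nq + 0.5*gamma*B*N_gamma
Term 1: 24.2 * 19.32 = 467.544
Term 2: 16.2 * 2.7 * 9.6 = 419.904
Term 3: 0.5 * 16.2 * 3.7 * 9.44 = 282.9168
qu = 467.544 + 419.904 + 282.9168
qu = 1170.36 kPa


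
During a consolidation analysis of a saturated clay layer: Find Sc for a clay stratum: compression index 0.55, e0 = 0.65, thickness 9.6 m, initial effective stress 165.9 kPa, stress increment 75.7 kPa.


Using Sc = Cc * H / (1 + e0) * log10((sigma0 + delta_sigma) / sigma0)
Stress ratio = (165.9 + 75.7) / 165.9 = 1.4563
log10(1.4563) = 0.163251
Cc * H / (1 + e0) = 0.55 * 9.6 / (1 + 0.65) = 3.2
Sc = 3.2 * 0.163251
Sc = 0.5224 m


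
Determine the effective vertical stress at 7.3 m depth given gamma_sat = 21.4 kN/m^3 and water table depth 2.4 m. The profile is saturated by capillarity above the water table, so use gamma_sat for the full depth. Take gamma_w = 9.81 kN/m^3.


Result: 108.15 kPa

Derivation:
Total stress = gamma_sat * depth
sigma = 21.4 * 7.3 = 156.22 kPa
Pore water pressure u = gamma_w * (depth - d_wt)
u = 9.81 * (7.3 - 2.4) = 48.069 kPa
Effective stress = sigma - u
sigma' = 156.22 - 48.069 = 108.15 kPa


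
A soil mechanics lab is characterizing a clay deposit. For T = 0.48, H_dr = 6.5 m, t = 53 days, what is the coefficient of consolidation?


Result: 0.38264 m^2/day

Derivation:
Using cv = T * H_dr^2 / t
H_dr^2 = 6.5^2 = 42.25
cv = 0.48 * 42.25 / 53
cv = 0.38264 m^2/day


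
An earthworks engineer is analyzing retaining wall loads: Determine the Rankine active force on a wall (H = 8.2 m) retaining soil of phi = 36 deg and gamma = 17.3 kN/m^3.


Compute active earth pressure coefficient:
Ka = tan^2(45 - phi/2) = tan^2(27.0) = 0.259616
Compute active force:
Pa = 0.5 * Ka * gamma * H^2
Pa = 0.5 * 0.259616 * 17.3 * 8.2^2
Pa = 151.0 kN/m


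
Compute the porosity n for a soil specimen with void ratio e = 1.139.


Result: 0.5325

Derivation:
Using the relation n = e / (1 + e)
n = 1.139 / (1 + 1.139)
n = 1.139 / 2.139
n = 0.5325


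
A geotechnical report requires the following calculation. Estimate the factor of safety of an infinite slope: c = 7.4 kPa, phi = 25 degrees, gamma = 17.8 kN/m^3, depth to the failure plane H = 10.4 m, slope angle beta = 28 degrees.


Using Fs = c / (gamma*H*sin(beta)*cos(beta)) + tan(phi)/tan(beta)
Cohesion contribution = 7.4 / (17.8*10.4*sin(28)*cos(28))
Cohesion contribution = 0.0964349
Friction contribution = tan(25)/tan(28) = 0.876997
Fs = 0.0964349 + 0.876997
Fs = 0.973


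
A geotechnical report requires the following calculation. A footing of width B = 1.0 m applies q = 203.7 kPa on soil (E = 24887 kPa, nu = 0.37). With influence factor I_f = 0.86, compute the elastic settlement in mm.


Result: 6.075 mm

Derivation:
Using Se = q * B * (1 - nu^2) * I_f / E
1 - nu^2 = 1 - 0.37^2 = 0.8631
Se = 203.7 * 1.0 * 0.8631 * 0.86 / 24887
Se = 0.006075 m
Convert to mm: Se = 0.006075 * 1000 = 6.075 mm


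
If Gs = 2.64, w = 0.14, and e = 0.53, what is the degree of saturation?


Using S = Gs * w / e
S = 2.64 * 0.14 / 0.53
S = 0.6974


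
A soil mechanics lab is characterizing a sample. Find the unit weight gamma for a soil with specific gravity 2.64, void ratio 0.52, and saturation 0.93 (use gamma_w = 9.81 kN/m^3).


Result: 20.16 kN/m^3

Derivation:
Using gamma = gamma_w * (Gs + S*e) / (1 + e)
Numerator: Gs + S*e = 2.64 + 0.93*0.52 = 3.1236
Denominator: 1 + e = 1 + 0.52 = 1.52
gamma = 9.81 * 3.1236 / 1.52
gamma = 20.16 kN/m^3


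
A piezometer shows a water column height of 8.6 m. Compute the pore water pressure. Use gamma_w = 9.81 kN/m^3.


Result: 84.37 kPa

Derivation:
Using u = gamma_w * h_w
u = 9.81 * 8.6
u = 84.37 kPa


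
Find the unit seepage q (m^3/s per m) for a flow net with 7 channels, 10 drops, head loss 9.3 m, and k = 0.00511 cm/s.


Result: 0.0003327 m^3/s per m

Derivation:
Convert k to m/s for unit consistency with H:
k = 0.00511 cm/s = 0.00511 / 100 m/s = 5.11e-05 m/s
Using q = k * H * Nf / Nd
Nf / Nd = 7 / 10 = 0.7
q = 5.11e-05 * 9.3 * 0.7
q = 0.0003327 m^3/s per m


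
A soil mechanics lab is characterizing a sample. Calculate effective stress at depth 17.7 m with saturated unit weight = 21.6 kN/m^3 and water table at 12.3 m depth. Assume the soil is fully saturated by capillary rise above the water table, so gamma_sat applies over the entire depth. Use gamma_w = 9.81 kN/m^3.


Result: 329.35 kPa

Derivation:
Total stress = gamma_sat * depth
sigma = 21.6 * 17.7 = 382.32 kPa
Pore water pressure u = gamma_w * (depth - d_wt)
u = 9.81 * (17.7 - 12.3) = 52.974 kPa
Effective stress = sigma - u
sigma' = 382.32 - 52.974 = 329.35 kPa


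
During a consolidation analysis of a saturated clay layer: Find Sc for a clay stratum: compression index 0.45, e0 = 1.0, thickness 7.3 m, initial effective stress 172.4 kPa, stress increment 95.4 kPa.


Result: 0.3142 m

Derivation:
Using Sc = Cc * H / (1 + e0) * log10((sigma0 + delta_sigma) / sigma0)
Stress ratio = (172.4 + 95.4) / 172.4 = 1.55336
log10(1.55336) = 0.191273
Cc * H / (1 + e0) = 0.45 * 7.3 / (1 + 1.0) = 1.6425
Sc = 1.6425 * 0.191273
Sc = 0.3142 m


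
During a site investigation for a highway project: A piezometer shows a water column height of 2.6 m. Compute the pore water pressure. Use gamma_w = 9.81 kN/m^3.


Using u = gamma_w * h_w
u = 9.81 * 2.6
u = 25.51 kPa


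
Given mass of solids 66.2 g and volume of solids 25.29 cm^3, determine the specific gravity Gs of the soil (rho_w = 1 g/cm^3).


Result: 2.618

Derivation:
Using Gs = m_s / (V_s * rho_w)
Since rho_w = 1 g/cm^3:
Gs = 66.2 / 25.29
Gs = 2.618


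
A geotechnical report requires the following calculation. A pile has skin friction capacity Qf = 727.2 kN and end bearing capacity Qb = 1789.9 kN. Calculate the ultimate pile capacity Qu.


Result: 2517.1 kN

Derivation:
Using Qu = Qf + Qb
Qu = 727.2 + 1789.9
Qu = 2517.1 kN


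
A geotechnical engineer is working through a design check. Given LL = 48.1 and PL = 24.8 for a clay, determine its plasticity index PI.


Using PI = LL - PL
PI = 48.1 - 24.8
PI = 23.3


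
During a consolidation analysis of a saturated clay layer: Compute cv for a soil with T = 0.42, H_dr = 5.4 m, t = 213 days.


Using cv = T * H_dr^2 / t
H_dr^2 = 5.4^2 = 29.16
cv = 0.42 * 29.16 / 213
cv = 0.0575 m^2/day


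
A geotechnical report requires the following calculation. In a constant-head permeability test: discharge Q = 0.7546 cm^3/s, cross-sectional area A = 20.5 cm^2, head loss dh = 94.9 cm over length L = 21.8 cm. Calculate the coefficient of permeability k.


Result: 0.008456 cm/s

Derivation:
Compute hydraulic gradient:
i = dh / L = 94.9 / 21.8 = 4.35321
Then apply Darcy's law:
k = Q / (A * i)
k = 0.7546 / (20.5 * 4.35321)
k = 0.7546 / 89.2408
k = 0.008456 cm/s


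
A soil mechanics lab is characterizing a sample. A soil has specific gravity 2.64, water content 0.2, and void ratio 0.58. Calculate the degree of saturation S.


Result: 0.9103

Derivation:
Using S = Gs * w / e
S = 2.64 * 0.2 / 0.58
S = 0.9103


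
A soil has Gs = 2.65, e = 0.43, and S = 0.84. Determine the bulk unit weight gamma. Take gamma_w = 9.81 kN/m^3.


Using gamma = gamma_w * (Gs + S*e) / (1 + e)
Numerator: Gs + S*e = 2.65 + 0.84*0.43 = 3.0112
Denominator: 1 + e = 1 + 0.43 = 1.43
gamma = 9.81 * 3.0112 / 1.43
gamma = 20.657 kN/m^3


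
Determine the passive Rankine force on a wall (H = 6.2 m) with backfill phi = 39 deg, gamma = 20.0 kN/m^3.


Result: 1689.63 kN/m

Derivation:
Compute passive earth pressure coefficient:
Kp = tan^2(45 + phi/2) = tan^2(64.5) = 4.395495
Compute passive force:
Pp = 0.5 * Kp * gamma * H^2
Pp = 0.5 * 4.395495 * 20.0 * 6.2^2
Pp = 1689.63 kN/m


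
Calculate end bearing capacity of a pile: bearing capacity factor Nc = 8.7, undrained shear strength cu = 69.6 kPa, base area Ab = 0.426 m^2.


Using Qb = Nc * cu * Ab
Qb = 8.7 * 69.6 * 0.426
Qb = 257.95 kN


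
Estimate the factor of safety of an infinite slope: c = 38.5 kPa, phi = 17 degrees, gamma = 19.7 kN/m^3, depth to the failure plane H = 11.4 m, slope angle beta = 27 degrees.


Using Fs = c / (gamma*H*sin(beta)*cos(beta)) + tan(phi)/tan(beta)
Cohesion contribution = 38.5 / (19.7*11.4*sin(27)*cos(27))
Cohesion contribution = 0.423801
Friction contribution = tan(17)/tan(27) = 0.60003
Fs = 0.423801 + 0.60003
Fs = 1.024


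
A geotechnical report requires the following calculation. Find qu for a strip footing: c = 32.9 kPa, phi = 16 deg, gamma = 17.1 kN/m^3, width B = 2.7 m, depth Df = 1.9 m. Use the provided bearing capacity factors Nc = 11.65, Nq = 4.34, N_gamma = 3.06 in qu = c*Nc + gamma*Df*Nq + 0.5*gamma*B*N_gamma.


Compute qu = c*Nc + gamma*Df*Nq + 0.5*gamma*B*N_gamma
Term 1: 32.9 * 11.65 = 383.285
Term 2: 17.1 * 1.9 * 4.34 = 141.0066
Term 3: 0.5 * 17.1 * 2.7 * 3.06 = 70.6401
qu = 383.285 + 141.0066 + 70.6401
qu = 594.93 kPa


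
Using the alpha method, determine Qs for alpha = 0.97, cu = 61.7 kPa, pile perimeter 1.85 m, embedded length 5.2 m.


Using Qs = alpha * cu * perimeter * L
Qs = 0.97 * 61.7 * 1.85 * 5.2
Qs = 575.75 kN


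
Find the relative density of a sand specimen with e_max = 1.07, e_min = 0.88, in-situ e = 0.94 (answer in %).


Using Dr = (e_max - e) / (e_max - e_min) * 100
e_max - e = 1.07 - 0.94 = 0.13
e_max - e_min = 1.07 - 0.88 = 0.19
Dr = 0.13 / 0.19 * 100
Dr = 68.42 %


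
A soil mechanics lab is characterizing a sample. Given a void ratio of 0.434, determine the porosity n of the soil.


Using the relation n = e / (1 + e)
n = 0.434 / (1 + 0.434)
n = 0.434 / 1.434
n = 0.3026


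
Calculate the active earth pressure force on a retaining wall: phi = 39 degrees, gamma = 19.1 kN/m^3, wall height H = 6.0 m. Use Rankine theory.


Compute active earth pressure coefficient:
Ka = tan^2(45 - phi/2) = tan^2(25.5) = 0.227506
Compute active force:
Pa = 0.5 * Ka * gamma * H^2
Pa = 0.5 * 0.227506 * 19.1 * 6.0^2
Pa = 78.22 kN/m


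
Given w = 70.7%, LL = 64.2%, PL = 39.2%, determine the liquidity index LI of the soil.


Result: 1.26

Derivation:
First compute the plasticity index:
PI = LL - PL = 64.2 - 39.2 = 25.0
Then compute the liquidity index:
LI = (w - PL) / PI
LI = (70.7 - 39.2) / 25.0
LI = 1.26


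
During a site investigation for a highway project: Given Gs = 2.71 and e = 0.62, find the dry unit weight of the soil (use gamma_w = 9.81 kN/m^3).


Using gamma_d = Gs * gamma_w / (1 + e)
gamma_d = 2.71 * 9.81 / (1 + 0.62)
gamma_d = 2.71 * 9.81 / 1.62
gamma_d = 16.411 kN/m^3


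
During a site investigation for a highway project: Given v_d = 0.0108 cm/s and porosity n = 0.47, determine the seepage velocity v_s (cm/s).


Result: 0.02298 cm/s

Derivation:
Using v_s = v_d / n
v_s = 0.0108 / 0.47
v_s = 0.02298 cm/s


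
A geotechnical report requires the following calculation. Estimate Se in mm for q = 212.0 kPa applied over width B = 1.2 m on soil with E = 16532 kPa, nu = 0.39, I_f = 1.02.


Using Se = q * B * (1 - nu^2) * I_f / E
1 - nu^2 = 1 - 0.39^2 = 0.8479
Se = 212.0 * 1.2 * 0.8479 * 1.02 / 16532
Se = 0.013309 m
Convert to mm: Se = 0.013309 * 1000 = 13.309 mm


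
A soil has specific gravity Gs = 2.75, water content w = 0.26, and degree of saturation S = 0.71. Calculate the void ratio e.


Using the relation e = Gs * w / S
e = 2.75 * 0.26 / 0.71
e = 1.007


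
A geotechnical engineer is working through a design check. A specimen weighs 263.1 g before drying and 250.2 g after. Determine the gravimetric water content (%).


Result: 5.16 %

Derivation:
Using w = (m_wet - m_dry) / m_dry * 100
m_wet - m_dry = 263.1 - 250.2 = 12.9 g
w = 12.9 / 250.2 * 100
w = 5.16 %


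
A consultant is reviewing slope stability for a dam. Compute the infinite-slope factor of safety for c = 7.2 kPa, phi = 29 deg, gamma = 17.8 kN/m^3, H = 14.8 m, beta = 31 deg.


Result: 0.984

Derivation:
Using Fs = c / (gamma*H*sin(beta)*cos(beta)) + tan(phi)/tan(beta)
Cohesion contribution = 7.2 / (17.8*14.8*sin(31)*cos(31))
Cohesion contribution = 0.0619079
Friction contribution = tan(29)/tan(31) = 0.922525
Fs = 0.0619079 + 0.922525
Fs = 0.984


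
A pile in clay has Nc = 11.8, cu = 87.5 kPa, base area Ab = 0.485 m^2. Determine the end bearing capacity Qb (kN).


Using Qb = Nc * cu * Ab
Qb = 11.8 * 87.5 * 0.485
Qb = 500.76 kN


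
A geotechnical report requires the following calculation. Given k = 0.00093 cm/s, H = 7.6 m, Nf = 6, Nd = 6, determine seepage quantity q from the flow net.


Convert k to m/s for unit consistency with H:
k = 0.00093 cm/s = 0.00093 / 100 m/s = 9.3e-06 m/s
Using q = k * H * Nf / Nd
Nf / Nd = 6 / 6 = 1.0
q = 9.3e-06 * 7.6 * 1.0
q = 7.068e-05 m^3/s per m


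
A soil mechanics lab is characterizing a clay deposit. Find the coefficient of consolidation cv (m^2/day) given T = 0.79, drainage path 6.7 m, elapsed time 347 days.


Using cv = T * H_dr^2 / t
H_dr^2 = 6.7^2 = 44.89
cv = 0.79 * 44.89 / 347
cv = 0.1022 m^2/day


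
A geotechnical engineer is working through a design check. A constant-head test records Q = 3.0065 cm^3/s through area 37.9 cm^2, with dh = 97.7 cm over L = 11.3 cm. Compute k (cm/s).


Result: 0.009175 cm/s

Derivation:
Compute hydraulic gradient:
i = dh / L = 97.7 / 11.3 = 8.64602
Then apply Darcy's law:
k = Q / (A * i)
k = 3.0065 / (37.9 * 8.64602)
k = 3.0065 / 327.684
k = 0.009175 cm/s


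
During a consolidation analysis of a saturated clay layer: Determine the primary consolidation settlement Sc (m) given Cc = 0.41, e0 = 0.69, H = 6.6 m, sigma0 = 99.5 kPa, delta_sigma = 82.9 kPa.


Using Sc = Cc * H / (1 + e0) * log10((sigma0 + delta_sigma) / sigma0)
Stress ratio = (99.5 + 82.9) / 99.5 = 1.83317
log10(1.83317) = 0.263202
Cc * H / (1 + e0) = 0.41 * 6.6 / (1 + 0.69) = 1.60118
Sc = 1.60118 * 0.263202
Sc = 0.4214 m


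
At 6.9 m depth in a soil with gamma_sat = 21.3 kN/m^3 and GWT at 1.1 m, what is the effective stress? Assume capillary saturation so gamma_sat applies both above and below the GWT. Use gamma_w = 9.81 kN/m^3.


Total stress = gamma_sat * depth
sigma = 21.3 * 6.9 = 146.97 kPa
Pore water pressure u = gamma_w * (depth - d_wt)
u = 9.81 * (6.9 - 1.1) = 56.898 kPa
Effective stress = sigma - u
sigma' = 146.97 - 56.898 = 90.07 kPa


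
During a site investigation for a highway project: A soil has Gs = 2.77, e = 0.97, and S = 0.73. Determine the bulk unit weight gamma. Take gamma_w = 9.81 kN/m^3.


Result: 17.32 kN/m^3

Derivation:
Using gamma = gamma_w * (Gs + S*e) / (1 + e)
Numerator: Gs + S*e = 2.77 + 0.73*0.97 = 3.4781
Denominator: 1 + e = 1 + 0.97 = 1.97
gamma = 9.81 * 3.4781 / 1.97
gamma = 17.32 kN/m^3


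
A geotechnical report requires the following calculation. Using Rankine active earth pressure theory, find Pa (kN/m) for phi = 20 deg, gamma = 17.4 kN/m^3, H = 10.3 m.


Result: 452.53 kN/m

Derivation:
Compute active earth pressure coefficient:
Ka = tan^2(45 - phi/2) = tan^2(35.0) = 0.490291
Compute active force:
Pa = 0.5 * Ka * gamma * H^2
Pa = 0.5 * 0.490291 * 17.4 * 10.3^2
Pa = 452.53 kN/m


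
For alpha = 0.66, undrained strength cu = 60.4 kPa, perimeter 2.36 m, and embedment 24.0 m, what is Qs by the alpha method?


Result: 2257.9 kN

Derivation:
Using Qs = alpha * cu * perimeter * L
Qs = 0.66 * 60.4 * 2.36 * 24.0
Qs = 2257.9 kN


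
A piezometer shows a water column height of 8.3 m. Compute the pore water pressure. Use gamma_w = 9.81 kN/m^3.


Using u = gamma_w * h_w
u = 9.81 * 8.3
u = 81.42 kPa


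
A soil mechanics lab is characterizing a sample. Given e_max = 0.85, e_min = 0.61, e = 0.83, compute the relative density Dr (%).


Result: 8.33 %

Derivation:
Using Dr = (e_max - e) / (e_max - e_min) * 100
e_max - e = 0.85 - 0.83 = 0.02
e_max - e_min = 0.85 - 0.61 = 0.24
Dr = 0.02 / 0.24 * 100
Dr = 8.33 %


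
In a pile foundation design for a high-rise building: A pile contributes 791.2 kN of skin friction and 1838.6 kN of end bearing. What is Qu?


Using Qu = Qf + Qb
Qu = 791.2 + 1838.6
Qu = 2629.8 kN


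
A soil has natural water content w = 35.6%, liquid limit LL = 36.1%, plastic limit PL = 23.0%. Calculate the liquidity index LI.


First compute the plasticity index:
PI = LL - PL = 36.1 - 23.0 = 13.1
Then compute the liquidity index:
LI = (w - PL) / PI
LI = (35.6 - 23.0) / 13.1
LI = 0.962


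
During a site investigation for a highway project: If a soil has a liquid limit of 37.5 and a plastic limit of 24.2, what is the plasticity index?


Using PI = LL - PL
PI = 37.5 - 24.2
PI = 13.3


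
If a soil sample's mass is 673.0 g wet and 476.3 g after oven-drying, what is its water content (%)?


Result: 41.3 %

Derivation:
Using w = (m_wet - m_dry) / m_dry * 100
m_wet - m_dry = 673.0 - 476.3 = 196.7 g
w = 196.7 / 476.3 * 100
w = 41.3 %


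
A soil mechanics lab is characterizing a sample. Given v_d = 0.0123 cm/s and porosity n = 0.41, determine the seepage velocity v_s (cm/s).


Using v_s = v_d / n
v_s = 0.0123 / 0.41
v_s = 0.03 cm/s


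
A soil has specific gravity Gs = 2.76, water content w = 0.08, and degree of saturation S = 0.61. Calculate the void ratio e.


Using the relation e = Gs * w / S
e = 2.76 * 0.08 / 0.61
e = 0.362


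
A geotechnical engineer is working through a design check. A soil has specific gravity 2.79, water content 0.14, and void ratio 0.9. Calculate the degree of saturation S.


Using S = Gs * w / e
S = 2.79 * 0.14 / 0.9
S = 0.434


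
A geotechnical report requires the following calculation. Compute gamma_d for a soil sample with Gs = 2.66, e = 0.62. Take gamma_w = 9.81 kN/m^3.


Using gamma_d = Gs * gamma_w / (1 + e)
gamma_d = 2.66 * 9.81 / (1 + 0.62)
gamma_d = 2.66 * 9.81 / 1.62
gamma_d = 16.108 kN/m^3


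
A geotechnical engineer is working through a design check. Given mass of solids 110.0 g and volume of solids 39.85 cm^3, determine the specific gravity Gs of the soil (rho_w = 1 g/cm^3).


Result: 2.76

Derivation:
Using Gs = m_s / (V_s * rho_w)
Since rho_w = 1 g/cm^3:
Gs = 110.0 / 39.85
Gs = 2.76


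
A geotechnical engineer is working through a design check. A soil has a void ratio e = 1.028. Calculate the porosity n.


Using the relation n = e / (1 + e)
n = 1.028 / (1 + 1.028)
n = 1.028 / 2.028
n = 0.5069


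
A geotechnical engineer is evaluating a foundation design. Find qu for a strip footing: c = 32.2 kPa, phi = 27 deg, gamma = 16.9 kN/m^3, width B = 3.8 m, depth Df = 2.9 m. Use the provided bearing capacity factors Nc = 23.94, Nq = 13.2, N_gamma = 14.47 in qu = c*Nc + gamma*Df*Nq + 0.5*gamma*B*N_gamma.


Result: 1882.43 kPa

Derivation:
Compute qu = c*Nc + gamma*Df*Nq + 0.5*gamma*B*N_gamma
Term 1: 32.2 * 23.94 = 770.868
Term 2: 16.9 * 2.9 * 13.2 = 646.932
Term 3: 0.5 * 16.9 * 3.8 * 14.47 = 464.6317
qu = 770.868 + 646.932 + 464.6317
qu = 1882.43 kPa


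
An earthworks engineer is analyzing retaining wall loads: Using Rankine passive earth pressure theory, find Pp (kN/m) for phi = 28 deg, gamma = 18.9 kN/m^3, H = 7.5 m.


Compute passive earth pressure coefficient:
Kp = tan^2(45 + phi/2) = tan^2(59.0) = 2.769826
Compute passive force:
Pp = 0.5 * Kp * gamma * H^2
Pp = 0.5 * 2.769826 * 18.9 * 7.5^2
Pp = 1472.34 kN/m


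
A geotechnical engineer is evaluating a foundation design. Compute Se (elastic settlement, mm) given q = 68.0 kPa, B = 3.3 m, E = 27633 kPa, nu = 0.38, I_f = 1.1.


Using Se = q * B * (1 - nu^2) * I_f / E
1 - nu^2 = 1 - 0.38^2 = 0.8556
Se = 68.0 * 3.3 * 0.8556 * 1.1 / 27633
Se = 0.007643 m
Convert to mm: Se = 0.007643 * 1000 = 7.643 mm


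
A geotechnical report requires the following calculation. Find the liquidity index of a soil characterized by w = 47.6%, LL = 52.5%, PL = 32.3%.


First compute the plasticity index:
PI = LL - PL = 52.5 - 32.3 = 20.2
Then compute the liquidity index:
LI = (w - PL) / PI
LI = (47.6 - 32.3) / 20.2
LI = 0.757


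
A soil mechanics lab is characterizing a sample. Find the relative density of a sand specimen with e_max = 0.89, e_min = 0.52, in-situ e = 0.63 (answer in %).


Using Dr = (e_max - e) / (e_max - e_min) * 100
e_max - e = 0.89 - 0.63 = 0.26
e_max - e_min = 0.89 - 0.52 = 0.37
Dr = 0.26 / 0.37 * 100
Dr = 70.27 %


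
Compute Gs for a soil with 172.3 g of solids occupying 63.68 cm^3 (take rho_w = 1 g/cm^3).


Result: 2.706

Derivation:
Using Gs = m_s / (V_s * rho_w)
Since rho_w = 1 g/cm^3:
Gs = 172.3 / 63.68
Gs = 2.706


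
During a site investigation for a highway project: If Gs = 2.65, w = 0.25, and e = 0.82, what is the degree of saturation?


Result: 0.8079

Derivation:
Using S = Gs * w / e
S = 2.65 * 0.25 / 0.82
S = 0.8079


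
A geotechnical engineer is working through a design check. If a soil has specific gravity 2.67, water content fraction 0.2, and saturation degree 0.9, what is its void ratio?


Using the relation e = Gs * w / S
e = 2.67 * 0.2 / 0.9
e = 0.5933


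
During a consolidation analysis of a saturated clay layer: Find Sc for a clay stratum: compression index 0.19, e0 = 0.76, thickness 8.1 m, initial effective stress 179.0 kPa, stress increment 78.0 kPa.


Using Sc = Cc * H / (1 + e0) * log10((sigma0 + delta_sigma) / sigma0)
Stress ratio = (179.0 + 78.0) / 179.0 = 1.43575
log10(1.43575) = 0.15708
Cc * H / (1 + e0) = 0.19 * 8.1 / (1 + 0.76) = 0.874432
Sc = 0.874432 * 0.15708
Sc = 0.1374 m


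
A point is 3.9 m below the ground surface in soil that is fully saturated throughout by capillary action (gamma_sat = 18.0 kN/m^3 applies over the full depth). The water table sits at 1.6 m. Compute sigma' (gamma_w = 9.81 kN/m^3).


Total stress = gamma_sat * depth
sigma = 18.0 * 3.9 = 70.2 kPa
Pore water pressure u = gamma_w * (depth - d_wt)
u = 9.81 * (3.9 - 1.6) = 22.563 kPa
Effective stress = sigma - u
sigma' = 70.2 - 22.563 = 47.64 kPa


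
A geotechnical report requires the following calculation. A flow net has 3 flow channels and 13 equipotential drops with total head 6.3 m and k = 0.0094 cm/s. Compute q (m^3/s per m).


Convert k to m/s for unit consistency with H:
k = 0.0094 cm/s = 0.0094 / 100 m/s = 9.4e-05 m/s
Using q = k * H * Nf / Nd
Nf / Nd = 3 / 13 = 0.2308
q = 9.4e-05 * 6.3 * 0.2308
q = 0.0001367 m^3/s per m


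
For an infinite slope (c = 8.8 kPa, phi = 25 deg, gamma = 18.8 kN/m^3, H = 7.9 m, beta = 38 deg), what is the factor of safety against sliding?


Using Fs = c / (gamma*H*sin(beta)*cos(beta)) + tan(phi)/tan(beta)
Cohesion contribution = 8.8 / (18.8*7.9*sin(38)*cos(38))
Cohesion contribution = 0.12213
Friction contribution = tan(25)/tan(38) = 0.596847
Fs = 0.12213 + 0.596847
Fs = 0.719
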